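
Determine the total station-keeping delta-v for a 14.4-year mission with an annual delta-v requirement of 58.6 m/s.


dV = rate * years = 58.6 * 14.4
dV = 843.8400 m/s

843.8400 m/s


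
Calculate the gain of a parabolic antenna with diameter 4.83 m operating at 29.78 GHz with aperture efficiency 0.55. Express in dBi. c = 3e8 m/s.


lambda = c/f = 3e8 / 2.978e+10 = 0.01007388 m
G = eta*(pi*D/lambda)^2 = 0.55*(pi*4.83/0.01007388)^2
G = 1.2478534e+06 (linear)
G = 10*log10(1.2478534e+06) = 60.9616 dBi

60.9616 dBi


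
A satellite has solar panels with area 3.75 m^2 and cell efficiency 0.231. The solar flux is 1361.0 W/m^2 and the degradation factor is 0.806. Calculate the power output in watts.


P = area * eta * S * degradation
P = 3.75 * 0.231 * 1361.0 * 0.806
P = 950.2468 W

950.2468 W


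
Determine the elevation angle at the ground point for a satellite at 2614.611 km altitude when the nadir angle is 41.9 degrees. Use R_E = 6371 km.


r = R_E + alt = 8985.6110 km
Law of sines in the satellite / Earth-center / ground-point triangle:
  sin(nadir)/R_E = sin(90 + el)/r  =>  cos(el) = (r/R_E)*sin(nadir)
cos(el) = (8985.6110 / 6371.0000) * sin(41.9 deg) = 0.9419061
el = arccos(0.9419061) = 19.6258 deg
(Earth-central angle = 90 - nadir - el = 28.4742 deg)

19.6258 degrees


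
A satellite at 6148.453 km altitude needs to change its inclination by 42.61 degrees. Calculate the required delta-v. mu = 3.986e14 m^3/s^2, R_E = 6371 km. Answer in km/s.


r = 12519.4530 km = 1.2519453e+07 m
V = sqrt(mu/r) = 5642.5572 m/s
di = 42.61 deg = 0.7436848 rad
dV = 2*V*sin(di/2) = 2*5642.5572*sin(0.3718424)
dV = 4100.2492 m/s = 4.1002 km/s

4.1002 km/s


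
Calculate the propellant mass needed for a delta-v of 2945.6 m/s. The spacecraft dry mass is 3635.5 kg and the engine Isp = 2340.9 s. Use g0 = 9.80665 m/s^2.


ve = Isp * g0 = 2340.9 * 9.80665 = 22956.386985 m/s
mass ratio = exp(dv/ve) = exp(2945.6/22956.386985) = 1.13690866
m_prop = m_dry * (mr - 1) = 3635.5 * (1.13690866 - 1)
m_prop = 497.7314 kg

497.7314 kg


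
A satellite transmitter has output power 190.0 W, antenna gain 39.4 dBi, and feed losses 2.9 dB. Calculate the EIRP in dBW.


Pt = 190.0 W = 22.7875 dBW
EIRP = Pt_dBW + Gt - losses = 22.7875 + 39.4 - 2.9 = 59.2875 dBW

59.2875 dBW


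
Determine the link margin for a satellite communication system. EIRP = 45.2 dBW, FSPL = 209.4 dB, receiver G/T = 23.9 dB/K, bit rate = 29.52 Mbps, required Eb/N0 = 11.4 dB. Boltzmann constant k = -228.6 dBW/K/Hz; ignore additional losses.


C/N0 = EIRP - FSPL + G/T - k = 45.2 - 209.4 + 23.9 - (-228.6)
C/N0 = 88.3000 dB-Hz
R_b = 29.52 Mbps = 2.952e+07 bps -> 10*log10(R_b) = 74.7012 dB-Hz
Eb/N0 = C/N0 - 10*log10(R_b) = 88.3000 - 74.7012 = 13.5988 dB
Margin = Eb/N0 - Eb/N0_req = 13.5988 - 11.4 = 2.1988 dB (link closes)

2.1988 dB


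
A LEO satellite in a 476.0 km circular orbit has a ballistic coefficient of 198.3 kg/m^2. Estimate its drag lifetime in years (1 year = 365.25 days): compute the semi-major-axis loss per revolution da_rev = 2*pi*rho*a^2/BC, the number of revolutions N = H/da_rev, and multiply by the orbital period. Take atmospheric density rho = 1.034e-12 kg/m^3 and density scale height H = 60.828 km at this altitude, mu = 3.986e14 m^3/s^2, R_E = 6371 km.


a = R_E + alt = 6847.0000 km = 6.847e+06 m
da_rev = 2*pi*rho*a^2/BC = 2*pi*1.034e-12*(6.847e+06)^2/198.3 = 1.535954 m per revolution
N = H/da_rev = 60828.0000 m / 1.535954 m = 39602.7358 revolutions
P = 2*pi*sqrt(a^3/mu) = 5638.4757 s
lifetime = N*P = 39602.7358 * 5638.4757 = 2.2329906e+08 s = 2584.4799 days
years = 2584.4799 / 365.25 = 7.0759 years

7.0759 years


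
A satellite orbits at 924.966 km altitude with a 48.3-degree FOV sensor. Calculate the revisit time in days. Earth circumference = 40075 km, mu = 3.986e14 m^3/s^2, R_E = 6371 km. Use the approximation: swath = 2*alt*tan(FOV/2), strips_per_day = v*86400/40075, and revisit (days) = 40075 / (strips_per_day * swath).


swath = 2*924.966*tan(0.421497) = 829.4527 km
v = sqrt(mu/r) = 7391.4092 m/s = 7.3914 km/s
strips/day = v*86400/40075 = 7.3914*86400/40075 = 15.9356
coverage/day = strips * swath = 15.9356 * 829.4527 = 13217.7977 km
revisit = 40075 / 13217.7977 = 3.0319 days

3.0319 days


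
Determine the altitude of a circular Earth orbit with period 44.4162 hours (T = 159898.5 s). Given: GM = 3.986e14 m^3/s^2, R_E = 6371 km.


T = 159898.5 s
r = (mu*T^2/(4*pi^2))^(1/3) = (3.986e14 * 159898.5^2 / (4*pi^2))^(1/3)
r = 6.367302e+07 m = 63673.0195 km
alt = r - R_E = 63673.0195 - 6371 = 57302.0195 km

57302.0195 km


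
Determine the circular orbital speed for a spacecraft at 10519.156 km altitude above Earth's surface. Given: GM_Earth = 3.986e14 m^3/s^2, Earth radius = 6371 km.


r = R_E + alt = 6371.0 + 10519.156 = 16890.1560 km = 1.6890156e+07 m
v = sqrt(mu/r) = sqrt(3.986e14 / 1.6890156e+07) = 4857.9363 m/s = 4.8579 km/s

4.8579 km/s


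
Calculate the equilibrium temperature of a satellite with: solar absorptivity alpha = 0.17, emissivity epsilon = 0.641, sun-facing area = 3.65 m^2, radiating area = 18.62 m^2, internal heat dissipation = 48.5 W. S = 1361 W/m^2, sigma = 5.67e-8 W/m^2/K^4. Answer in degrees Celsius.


Numerator = alpha*S*A_sun + Q_int = 0.17*1361*3.65 + 48.5 = 893.0005 W
Denominator = eps*sigma*A_rad = 0.641*5.67e-8*18.62 = 6.7673831e-07 W/K^4
T^4 = 1.3195655e+09 K^4
T = 190.5933 K = -82.5567 C

-82.5567 degrees Celsius


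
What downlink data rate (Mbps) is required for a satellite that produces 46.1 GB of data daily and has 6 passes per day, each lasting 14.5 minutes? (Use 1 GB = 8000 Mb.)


total contact time = 6 * 14.5 * 60 = 5220.0000 s
data = 46.1 GB = 368800.0000 Mb
rate = 368800.0000 / 5220.0000 = 70.6513 Mbps

70.6513 Mbps


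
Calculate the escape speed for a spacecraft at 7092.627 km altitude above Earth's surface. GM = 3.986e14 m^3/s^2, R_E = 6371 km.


r = 6371.0 + 7092.627 = 13463.6270 km = 1.3463627e+07 m
v_esc = sqrt(2*mu/r) = sqrt(2*3.986e14 / 1.3463627e+07)
v_esc = 7694.8934 m/s = 7.6949 km/s

7.6949 km/s


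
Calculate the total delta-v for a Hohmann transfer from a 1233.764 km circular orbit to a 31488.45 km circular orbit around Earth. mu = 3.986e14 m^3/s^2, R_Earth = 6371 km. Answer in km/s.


r1 = 7604.7640 km = 7.604764e+06 m
r2 = 37859.4500 km = 3.785945e+07 m
dv1 = sqrt(mu/r1)*(sqrt(2*r2/(r1+r2)) - 1) = 2103.3580 m/s
dv2 = sqrt(mu/r2)*(1 - sqrt(2*r1/(r1+r2))) = 1368.0101 m/s
total dv = |dv1| + |dv2| = 2103.3580 + 1368.0101 = 3471.3682 m/s = 3.4714 km/s

3.4714 km/s


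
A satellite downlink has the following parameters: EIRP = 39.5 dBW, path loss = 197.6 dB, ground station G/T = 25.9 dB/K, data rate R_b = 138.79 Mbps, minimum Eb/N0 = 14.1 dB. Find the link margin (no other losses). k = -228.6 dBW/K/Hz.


C/N0 = EIRP - FSPL + G/T - k = 39.5 - 197.6 + 25.9 - (-228.6)
C/N0 = 96.4000 dB-Hz
R_b = 138.79 Mbps = 1.3879e+08 bps -> 10*log10(R_b) = 81.4236 dB-Hz
Eb/N0 = C/N0 - 10*log10(R_b) = 96.4000 - 81.4236 = 14.9764 dB
Margin = Eb/N0 - Eb/N0_req = 14.9764 - 14.1 = 0.8764182 dB (link closes)

0.8764 dB


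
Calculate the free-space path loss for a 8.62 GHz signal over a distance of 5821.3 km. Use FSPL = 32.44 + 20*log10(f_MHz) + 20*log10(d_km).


f = 8.62 GHz = 8620.0000 MHz
d = 5821.3 km
FSPL = 32.44 + 20*log10(8620.0000) + 20*log10(5821.3)
FSPL = 32.44 + 78.7101 + 75.3004
FSPL = 186.4505 dB

186.4505 dB


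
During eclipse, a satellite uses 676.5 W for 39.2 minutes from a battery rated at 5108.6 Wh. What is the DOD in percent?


E_used = P * t / 60 = 676.5 * 39.2 / 60 = 441.9800 Wh
DOD = E_used / E_total * 100 = 441.9800 / 5108.6 * 100
DOD = 8.6517 %

8.6517 %


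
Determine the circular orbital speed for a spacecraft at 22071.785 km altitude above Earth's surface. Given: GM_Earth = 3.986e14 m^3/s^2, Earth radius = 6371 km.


r = R_E + alt = 6371.0 + 22071.785 = 28442.7850 km = 2.8442785e+07 m
v = sqrt(mu/r) = sqrt(3.986e14 / 2.8442785e+07) = 3743.5409 m/s = 3.7435 km/s

3.7435 km/s


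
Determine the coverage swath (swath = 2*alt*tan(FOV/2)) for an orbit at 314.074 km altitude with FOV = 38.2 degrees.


FOV = 38.2 deg = 0.6667158 rad
swath = 2 * alt * tan(FOV/2) = 2 * 314.074 * tan(0.3333579)
swath = 2 * 314.074 * 0.346281
swath = 217.5157 km

217.5157 km


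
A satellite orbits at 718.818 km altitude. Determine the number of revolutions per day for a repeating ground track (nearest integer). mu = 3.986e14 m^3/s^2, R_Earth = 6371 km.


r = 7.089818e+06 m
T = 2*pi*sqrt(r^3/mu) = 5941.0588 s = 99.0176 min
revs/day = 1440 / 99.0176 = 14.5429
Rounded: 15 revolutions per day

15 revolutions per day


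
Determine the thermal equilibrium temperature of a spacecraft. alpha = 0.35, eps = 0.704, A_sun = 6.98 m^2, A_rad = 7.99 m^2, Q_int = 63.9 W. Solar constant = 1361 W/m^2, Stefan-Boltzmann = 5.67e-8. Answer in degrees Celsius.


Numerator = alpha*S*A_sun + Q_int = 0.35*1361*6.98 + 63.9 = 3388.8230 W
Denominator = eps*sigma*A_rad = 0.704*5.67e-8*7.99 = 3.1893523e-07 W/K^4
T^4 = 1.0625427e+10 K^4
T = 321.0603 K = 47.9103 C

47.9103 degrees Celsius


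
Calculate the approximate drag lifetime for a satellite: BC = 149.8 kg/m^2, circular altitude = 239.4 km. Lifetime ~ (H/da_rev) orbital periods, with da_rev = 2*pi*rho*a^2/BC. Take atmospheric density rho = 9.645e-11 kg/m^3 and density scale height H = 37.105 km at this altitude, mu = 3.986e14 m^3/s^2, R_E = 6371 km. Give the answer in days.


a = R_E + alt = 6610.4000 km = 6.6104e+06 m
da_rev = 2*pi*rho*a^2/BC = 2*pi*9.645e-11*(6.6104e+06)^2/149.8 = 176.777003 m per revolution
N = H/da_rev = 37105.0000 m / 176.777003 m = 209.8972 revolutions
P = 2*pi*sqrt(a^3/mu) = 5348.7565 s
lifetime = N*P = 209.8972 * 5348.7565 = 1.1226891e+06 s = 12.9941 days

12.9941 days


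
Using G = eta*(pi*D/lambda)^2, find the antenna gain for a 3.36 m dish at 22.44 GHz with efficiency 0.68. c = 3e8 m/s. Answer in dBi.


lambda = c/f = 3e8 / 2.244e+10 = 0.01336898 m
G = eta*(pi*D/lambda)^2 = 0.68*(pi*3.36/0.01336898)^2
G = 423926.3468 (linear)
G = 10*log10(423926.3468) = 56.2729 dBi

56.2729 dBi


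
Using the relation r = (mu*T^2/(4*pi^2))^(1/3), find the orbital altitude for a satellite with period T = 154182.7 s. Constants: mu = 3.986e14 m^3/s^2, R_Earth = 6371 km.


T = 154182.7 s
r = (mu*T^2/(4*pi^2))^(1/3) = (3.986e14 * 154182.7^2 / (4*pi^2))^(1/3)
r = 6.2146444e+07 m = 62146.4440 km
alt = r - R_E = 62146.4440 - 6371 = 55775.4440 km

55775.4440 km


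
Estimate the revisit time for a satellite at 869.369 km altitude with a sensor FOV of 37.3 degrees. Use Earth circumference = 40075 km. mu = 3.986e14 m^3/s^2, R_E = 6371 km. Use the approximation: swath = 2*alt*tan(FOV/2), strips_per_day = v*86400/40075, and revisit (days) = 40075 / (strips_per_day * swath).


swath = 2*869.369*tan(0.3255039) = 586.8397 km
v = sqrt(mu/r) = 7419.7333 m/s = 7.4197 km/s
strips/day = v*86400/40075 = 7.4197*86400/40075 = 15.9966
coverage/day = strips * swath = 15.9966 * 586.8397 = 9387.4572 km
revisit = 40075 / 9387.4572 = 4.2690 days

4.2690 days


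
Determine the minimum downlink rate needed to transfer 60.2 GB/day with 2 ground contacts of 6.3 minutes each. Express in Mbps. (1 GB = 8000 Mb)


total contact time = 2 * 6.3 * 60 = 756.0000 s
data = 60.2 GB = 481600.0000 Mb
rate = 481600.0000 / 756.0000 = 637.0370 Mbps

637.0370 Mbps


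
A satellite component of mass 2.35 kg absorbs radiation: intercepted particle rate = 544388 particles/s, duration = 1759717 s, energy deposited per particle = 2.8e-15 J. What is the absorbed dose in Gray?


Total energy deposited = rate * time * E_per
  = 544388 * 1759717 * 2.8e-15 = 0.002682313 J
Dose = E_total / mass = 0.002682313 / 2.35
Dose = 0.00114141 Gy

0.0011 Gy


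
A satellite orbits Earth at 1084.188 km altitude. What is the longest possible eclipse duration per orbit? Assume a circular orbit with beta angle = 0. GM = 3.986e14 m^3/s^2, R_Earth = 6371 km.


r = 7455.1880 km
T = 106.7697 min
Eclipse fraction = arcsin(R_E/r)/pi = arcsin(6371.0000/7455.1880)/pi
= arcsin(0.8545727)/pi = 0.3261809
Eclipse duration = 0.3261809 * 106.7697 = 34.8262 min

34.8262 minutes


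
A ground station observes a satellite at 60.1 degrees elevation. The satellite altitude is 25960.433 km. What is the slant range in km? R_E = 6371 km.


h = 25960.433 km, el = 60.1 deg
d = -R_E*sin(el) + sqrt((R_E*sin(el))^2 + 2*R_E*h + h^2)
d = -6371.0000*sin(1.0489) + sqrt((6371.0000*0.8668967)^2 + 2*6371.0000*25960.433 + 25960.433^2)
d = 26652.0756 km

26652.0756 km


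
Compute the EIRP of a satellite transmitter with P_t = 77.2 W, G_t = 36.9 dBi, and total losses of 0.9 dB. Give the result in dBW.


Pt = 77.2 W = 18.8762 dBW
EIRP = Pt_dBW + Gt - losses = 18.8762 + 36.9 - 0.9 = 54.8762 dBW

54.8762 dBW


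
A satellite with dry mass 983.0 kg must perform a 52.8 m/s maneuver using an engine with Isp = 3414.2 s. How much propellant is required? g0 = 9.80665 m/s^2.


ve = Isp * g0 = 3414.2 * 9.80665 = 33481.864430 m/s
mass ratio = exp(dv/ve) = exp(52.8/33481.864430) = 1.00157822
m_prop = m_dry * (mr - 1) = 983.0 * (1.00157822 - 1)
m_prop = 1.5514 kg

1.5514 kg


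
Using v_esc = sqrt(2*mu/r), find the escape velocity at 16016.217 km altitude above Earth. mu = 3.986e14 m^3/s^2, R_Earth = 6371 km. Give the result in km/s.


r = 6371.0 + 16016.217 = 22387.2170 km = 2.2387217e+07 m
v_esc = sqrt(2*mu/r) = sqrt(2*3.986e14 / 2.2387217e+07)
v_esc = 5967.3786 m/s = 5.9674 km/s

5.9674 km/s


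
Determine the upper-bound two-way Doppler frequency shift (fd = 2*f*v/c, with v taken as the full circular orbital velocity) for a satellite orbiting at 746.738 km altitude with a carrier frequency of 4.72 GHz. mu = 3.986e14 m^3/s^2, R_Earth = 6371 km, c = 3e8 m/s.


r = 7.117738e+06 m
v = sqrt(mu/r) = 7483.3774 m/s (worst-case radial velocity)
f = 4.72 GHz = 4.72e+09 Hz
fd = 2*f*v/c = 2*4.72e+09*7483.3774/3.0e+08
fd = 235476.9423 Hz

235476.9423 Hz


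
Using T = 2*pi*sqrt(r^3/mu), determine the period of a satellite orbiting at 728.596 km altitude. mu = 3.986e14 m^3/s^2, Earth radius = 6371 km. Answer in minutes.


r = 7099.5960 km = 7.099596e+06 m
T = 2*pi*sqrt(r^3/mu) = 2*pi*sqrt(3.5784991e+20 / 3.986e14)
T = 5953.3536 s = 99.2226 min

99.2226 minutes


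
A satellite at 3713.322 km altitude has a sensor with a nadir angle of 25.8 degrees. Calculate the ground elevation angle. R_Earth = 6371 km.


r = R_E + alt = 10084.3220 km
Law of sines in the satellite / Earth-center / ground-point triangle:
  sin(nadir)/R_E = sin(90 + el)/r  =>  cos(el) = (r/R_E)*sin(nadir)
cos(el) = (10084.3220 / 6371.0000) * sin(25.8 deg) = 0.6889045
el = arccos(0.6889045) = 46.4565 deg
(Earth-central angle = 90 - nadir - el = 17.7435 deg)

46.4565 degrees


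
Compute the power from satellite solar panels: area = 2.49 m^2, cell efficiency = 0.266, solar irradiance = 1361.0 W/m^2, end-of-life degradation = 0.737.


P = area * eta * S * degradation
P = 2.49 * 0.266 * 1361.0 * 0.737
P = 664.3648 W

664.3648 W


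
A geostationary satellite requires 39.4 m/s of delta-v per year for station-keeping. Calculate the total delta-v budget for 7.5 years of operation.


dV = rate * years = 39.4 * 7.5
dV = 295.5000 m/s

295.5000 m/s


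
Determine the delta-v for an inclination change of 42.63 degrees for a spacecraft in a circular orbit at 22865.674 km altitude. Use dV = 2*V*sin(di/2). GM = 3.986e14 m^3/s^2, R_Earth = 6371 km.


r = 29236.6740 km = 2.9236674e+07 m
V = sqrt(mu/r) = 3692.3653 m/s
di = 42.63 deg = 0.7440339 rad
dV = 2*V*sin(di/2) = 2*3692.3653*sin(0.3720169)
dV = 2684.3137 m/s = 2.6843 km/s

2.6843 km/s


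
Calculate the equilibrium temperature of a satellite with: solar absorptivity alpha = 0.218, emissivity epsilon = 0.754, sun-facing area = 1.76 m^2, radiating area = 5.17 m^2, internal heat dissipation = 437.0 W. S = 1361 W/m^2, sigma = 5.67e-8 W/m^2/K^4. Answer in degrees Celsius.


Numerator = alpha*S*A_sun + Q_int = 0.218*1361*1.76 + 437.0 = 959.1885 W
Denominator = eps*sigma*A_rad = 0.754*5.67e-8*5.17 = 2.2102681e-07 W/K^4
T^4 = 4.339693e+09 K^4
T = 256.6639 K = -16.4861 C

-16.4861 degrees Celsius


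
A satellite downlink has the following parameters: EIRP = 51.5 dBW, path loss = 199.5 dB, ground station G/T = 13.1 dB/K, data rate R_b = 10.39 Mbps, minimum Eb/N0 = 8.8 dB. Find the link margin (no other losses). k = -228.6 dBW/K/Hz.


C/N0 = EIRP - FSPL + G/T - k = 51.5 - 199.5 + 13.1 - (-228.6)
C/N0 = 93.7000 dB-Hz
R_b = 10.39 Mbps = 1.039e+07 bps -> 10*log10(R_b) = 70.1662 dB-Hz
Eb/N0 = C/N0 - 10*log10(R_b) = 93.7000 - 70.1662 = 23.5338 dB
Margin = Eb/N0 - Eb/N0_req = 23.5338 - 8.8 = 14.7338 dB (link closes)

14.7338 dB


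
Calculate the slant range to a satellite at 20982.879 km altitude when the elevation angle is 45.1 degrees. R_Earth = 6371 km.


h = 20982.879 km, el = 45.1 deg
d = -R_E*sin(el) + sqrt((R_E*sin(el))^2 + 2*R_E*h + h^2)
d = -6371.0000*sin(0.7871435) + sqrt((6371.0000*0.7083398)^2 + 2*6371.0000*20982.879 + 20982.879^2)
d = 22468.8406 km

22468.8406 km


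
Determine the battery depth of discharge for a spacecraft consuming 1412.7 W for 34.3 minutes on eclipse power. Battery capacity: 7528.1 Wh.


E_used = P * t / 60 = 1412.7 * 34.3 / 60 = 807.5935 Wh
DOD = E_used / E_total * 100 = 807.5935 / 7528.1 * 100
DOD = 10.7277 %

10.7277 %


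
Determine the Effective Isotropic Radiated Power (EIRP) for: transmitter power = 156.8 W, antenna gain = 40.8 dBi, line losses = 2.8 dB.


Pt = 156.8 W = 21.9535 dBW
EIRP = Pt_dBW + Gt - losses = 21.9535 + 40.8 - 2.8 = 59.9535 dBW

59.9535 dBW


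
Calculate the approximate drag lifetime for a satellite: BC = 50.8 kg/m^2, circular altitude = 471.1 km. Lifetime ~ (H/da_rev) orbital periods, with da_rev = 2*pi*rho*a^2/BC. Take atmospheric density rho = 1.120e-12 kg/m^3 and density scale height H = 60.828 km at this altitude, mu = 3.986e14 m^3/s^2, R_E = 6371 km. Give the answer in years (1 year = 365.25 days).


a = R_E + alt = 6842.1000 km = 6.8421e+06 m
da_rev = 2*pi*rho*a^2/BC = 2*pi*1.120e-12*(6.8421e+06)^2/50.8 = 6.485045 m per revolution
N = H/da_rev = 60828.0000 m / 6.485045 m = 9379.7340 revolutions
P = 2*pi*sqrt(a^3/mu) = 5632.4241 s
lifetime = N*P = 9379.7340 * 5632.4241 = 5.283064e+07 s = 611.4657 days
years = 611.4657 / 365.25 = 1.6741 years

1.6741 years


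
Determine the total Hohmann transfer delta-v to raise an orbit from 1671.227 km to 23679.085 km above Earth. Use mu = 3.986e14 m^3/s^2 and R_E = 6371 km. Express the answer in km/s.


r1 = 8042.2270 km = 8.042227e+06 m
r2 = 30050.0850 km = 3.0050085e+07 m
dv1 = sqrt(mu/r1)*(sqrt(2*r2/(r1+r2)) - 1) = 1802.8740 m/s
dv2 = sqrt(mu/r2)*(1 - sqrt(2*r1/(r1+r2))) = 1275.4195 m/s
total dv = |dv1| + |dv2| = 1802.8740 + 1275.4195 = 3078.2935 m/s = 3.0783 km/s

3.0783 km/s


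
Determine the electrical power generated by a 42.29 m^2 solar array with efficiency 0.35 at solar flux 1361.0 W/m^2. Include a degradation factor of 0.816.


P = area * eta * S * degradation
P = 42.29 * 0.35 * 1361.0 * 0.816
P = 16438.1907 W

16438.1907 W


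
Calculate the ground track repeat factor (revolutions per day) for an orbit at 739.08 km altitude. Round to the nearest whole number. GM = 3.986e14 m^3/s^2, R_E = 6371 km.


r = 7.11008e+06 m
T = 2*pi*sqrt(r^3/mu) = 5966.5454 s = 99.4424 min
revs/day = 1440 / 99.4424 = 14.4807
Rounded: 14 revolutions per day

14 revolutions per day


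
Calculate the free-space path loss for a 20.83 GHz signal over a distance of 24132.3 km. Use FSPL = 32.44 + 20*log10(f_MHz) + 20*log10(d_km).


f = 20.83 GHz = 20830.0000 MHz
d = 24132.3 km
FSPL = 32.44 + 20*log10(20830.0000) + 20*log10(24132.3)
FSPL = 32.44 + 86.3738 + 87.6520
FSPL = 206.4658 dB

206.4658 dB


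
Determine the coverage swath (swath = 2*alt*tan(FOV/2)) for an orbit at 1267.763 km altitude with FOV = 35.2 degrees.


FOV = 35.2 deg = 0.6143559 rad
swath = 2 * alt * tan(FOV/2) = 2 * 1267.763 * tan(0.3071779)
swath = 2 * 1267.763 * 0.3172187
swath = 804.3162 km

804.3162 km


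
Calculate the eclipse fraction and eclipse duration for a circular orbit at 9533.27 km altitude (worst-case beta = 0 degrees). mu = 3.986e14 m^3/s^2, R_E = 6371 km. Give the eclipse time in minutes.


r = 15904.2700 km
T = 332.6830 min
Eclipse fraction = arcsin(R_E/r)/pi = arcsin(6371.0000/15904.2700)/pi
= arcsin(0.4005842)/pi = 0.1311928
Eclipse duration = 0.1311928 * 332.6830 = 43.6456 min

43.6456 minutes


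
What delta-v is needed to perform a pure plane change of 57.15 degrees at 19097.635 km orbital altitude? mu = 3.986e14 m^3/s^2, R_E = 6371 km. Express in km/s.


r = 25468.6350 km = 2.5468635e+07 m
V = sqrt(mu/r) = 3956.0868 m/s
di = 57.15 deg = 0.9974557 rad
dV = 2*V*sin(di/2) = 2*3956.0868*sin(0.4987278)
dV = 3784.4616 m/s = 3.7845 km/s

3.7845 km/s


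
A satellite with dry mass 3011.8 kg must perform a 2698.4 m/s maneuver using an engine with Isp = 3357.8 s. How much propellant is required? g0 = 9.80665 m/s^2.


ve = Isp * g0 = 3357.8 * 9.80665 = 32928.769370 m/s
mass ratio = exp(dv/ve) = exp(2698.4/32928.769370) = 1.08539783
m_prop = m_dry * (mr - 1) = 3011.8 * (1.08539783 - 1)
m_prop = 257.2012 kg

257.2012 kg


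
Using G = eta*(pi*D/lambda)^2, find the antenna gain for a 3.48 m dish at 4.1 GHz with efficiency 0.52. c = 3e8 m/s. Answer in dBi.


lambda = c/f = 3e8 / 4.1e+09 = 0.07317073 m
G = eta*(pi*D/lambda)^2 = 0.52*(pi*3.48/0.07317073)^2
G = 11608.7853 (linear)
G = 10*log10(11608.7853) = 40.6479 dBi

40.6479 dBi


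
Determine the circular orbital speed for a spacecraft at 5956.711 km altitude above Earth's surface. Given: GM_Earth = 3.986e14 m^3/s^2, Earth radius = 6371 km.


r = R_E + alt = 6371.0 + 5956.711 = 12327.7110 km = 1.2327711e+07 m
v = sqrt(mu/r) = sqrt(3.986e14 / 1.2327711e+07) = 5686.2693 m/s = 5.6863 km/s

5.6863 km/s


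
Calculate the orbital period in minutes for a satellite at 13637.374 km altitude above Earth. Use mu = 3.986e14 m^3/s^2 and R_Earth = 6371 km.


r = 20008.3740 km = 2.0008374e+07 m
T = 2*pi*sqrt(r^3/mu) = 2*pi*sqrt(8.010053e+21 / 3.986e14)
T = 28166.2426 s = 469.4374 min

469.4374 minutes


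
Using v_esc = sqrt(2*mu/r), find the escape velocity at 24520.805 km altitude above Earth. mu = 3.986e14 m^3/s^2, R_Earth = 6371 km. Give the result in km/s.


r = 6371.0 + 24520.805 = 30891.8050 km = 3.0891805e+07 m
v_esc = sqrt(2*mu/r) = sqrt(2*3.986e14 / 3.0891805e+07)
v_esc = 5079.9800 m/s = 5.0800 km/s

5.0800 km/s


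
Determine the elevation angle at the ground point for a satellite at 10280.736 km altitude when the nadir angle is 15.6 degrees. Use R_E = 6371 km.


r = R_E + alt = 16651.7360 km
Law of sines in the satellite / Earth-center / ground-point triangle:
  sin(nadir)/R_E = sin(90 + el)/r  =>  cos(el) = (r/R_E)*sin(nadir)
cos(el) = (16651.7360 / 6371.0000) * sin(15.6 deg) = 0.7028695
el = arccos(0.7028695) = 45.3423 deg
(Earth-central angle = 90 - nadir - el = 29.0577 deg)

45.3423 degrees


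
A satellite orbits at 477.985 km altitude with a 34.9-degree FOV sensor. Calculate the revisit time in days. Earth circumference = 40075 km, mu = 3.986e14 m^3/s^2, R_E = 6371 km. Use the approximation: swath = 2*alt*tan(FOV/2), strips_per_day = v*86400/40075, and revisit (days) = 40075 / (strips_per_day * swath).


swath = 2*477.985*tan(0.30456) = 300.4993 km
v = sqrt(mu/r) = 7628.7879 m/s = 7.6288 km/s
strips/day = v*86400/40075 = 7.6288*86400/40075 = 16.4473
coverage/day = strips * swath = 16.4473 * 300.4993 = 4942.4144 km
revisit = 40075 / 4942.4144 = 8.1084 days

8.1084 days


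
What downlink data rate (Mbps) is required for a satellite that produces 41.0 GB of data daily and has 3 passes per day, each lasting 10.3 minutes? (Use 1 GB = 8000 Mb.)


total contact time = 3 * 10.3 * 60 = 1854.0000 s
data = 41.0 GB = 328000.0000 Mb
rate = 328000.0000 / 1854.0000 = 176.9148 Mbps

176.9148 Mbps


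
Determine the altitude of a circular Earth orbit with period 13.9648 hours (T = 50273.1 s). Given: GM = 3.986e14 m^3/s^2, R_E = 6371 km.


T = 50273.1 s
r = (mu*T^2/(4*pi^2))^(1/3) = (3.986e14 * 50273.1^2 / (4*pi^2))^(1/3)
r = 2.9440802e+07 m = 29440.8016 km
alt = r - R_E = 29440.8016 - 6371 = 23069.8016 km

23069.8016 km


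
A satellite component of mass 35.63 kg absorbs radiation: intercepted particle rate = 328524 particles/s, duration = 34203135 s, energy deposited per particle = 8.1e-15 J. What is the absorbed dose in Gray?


Total energy deposited = rate * time * E_per
  = 328524 * 34203135 * 8.1e-15 = 0.09101606 J
Dose = E_total / mass = 0.09101606 / 35.63
Dose = 0.002554478 Gy

0.0026 Gy


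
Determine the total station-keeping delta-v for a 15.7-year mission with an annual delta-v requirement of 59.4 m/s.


dV = rate * years = 59.4 * 15.7
dV = 932.5800 m/s

932.5800 m/s


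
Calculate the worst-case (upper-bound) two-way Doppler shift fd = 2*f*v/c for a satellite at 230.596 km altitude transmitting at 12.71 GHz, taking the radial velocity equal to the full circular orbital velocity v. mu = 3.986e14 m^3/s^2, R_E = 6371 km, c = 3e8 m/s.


r = 6.601596e+06 m
v = sqrt(mu/r) = 7770.4143 m/s (worst-case radial velocity)
f = 12.71 GHz = 1.271e+10 Hz
fd = 2*f*v/c = 2*1.271e+10*7770.4143/3.0e+08
fd = 658413.1060 Hz

658413.1060 Hz


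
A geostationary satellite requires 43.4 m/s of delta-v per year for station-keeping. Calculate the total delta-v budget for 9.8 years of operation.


dV = rate * years = 43.4 * 9.8
dV = 425.3200 m/s

425.3200 m/s


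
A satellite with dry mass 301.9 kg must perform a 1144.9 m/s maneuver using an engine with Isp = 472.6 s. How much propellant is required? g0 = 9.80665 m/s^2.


ve = Isp * g0 = 472.6 * 9.80665 = 4634.622790 m/s
mass ratio = exp(dv/ve) = exp(1144.9/4634.622790) = 1.28022004
m_prop = m_dry * (mr - 1) = 301.9 * (1.28022004 - 1)
m_prop = 84.5984 kg

84.5984 kg


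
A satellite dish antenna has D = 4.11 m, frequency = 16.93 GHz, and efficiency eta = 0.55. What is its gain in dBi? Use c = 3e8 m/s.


lambda = c/f = 3e8 / 1.693e+10 = 0.01772002 m
G = eta*(pi*D/lambda)^2 = 0.55*(pi*4.11/0.01772002)^2
G = 292023.2872 (linear)
G = 10*log10(292023.2872) = 54.6542 dBi

54.6542 dBi


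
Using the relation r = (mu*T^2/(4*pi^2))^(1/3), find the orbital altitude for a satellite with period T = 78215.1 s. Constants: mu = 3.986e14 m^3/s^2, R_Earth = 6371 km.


T = 78215.1 s
r = (mu*T^2/(4*pi^2))^(1/3) = (3.986e14 * 78215.1^2 / (4*pi^2))^(1/3)
r = 3.9529342e+07 m = 39529.3424 km
alt = r - R_E = 39529.3424 - 6371 = 33158.3424 km

33158.3424 km


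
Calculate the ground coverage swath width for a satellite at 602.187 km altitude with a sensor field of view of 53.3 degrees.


FOV = 53.3 deg = 0.9302605 rad
swath = 2 * alt * tan(FOV/2) = 2 * 602.187 * tan(0.4651302)
swath = 2 * 602.187 * 0.5018547
swath = 604.4207 km

604.4207 km


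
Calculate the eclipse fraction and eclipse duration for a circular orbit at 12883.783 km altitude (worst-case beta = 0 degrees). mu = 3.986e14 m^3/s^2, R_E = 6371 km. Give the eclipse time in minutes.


r = 19254.7830 km
T = 443.1675 min
Eclipse fraction = arcsin(R_E/r)/pi = arcsin(6371.0000/19254.7830)/pi
= arcsin(0.3308788)/pi = 0.1073451
Eclipse duration = 0.1073451 * 443.1675 = 47.5719 min

47.5719 minutes


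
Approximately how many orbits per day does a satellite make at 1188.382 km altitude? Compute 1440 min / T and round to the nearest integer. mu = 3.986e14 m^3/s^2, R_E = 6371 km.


r = 7.559382e+06 m
T = 2*pi*sqrt(r^3/mu) = 6540.9474 s = 109.0158 min
revs/day = 1440 / 109.0158 = 13.2091
Rounded: 13 revolutions per day

13 revolutions per day


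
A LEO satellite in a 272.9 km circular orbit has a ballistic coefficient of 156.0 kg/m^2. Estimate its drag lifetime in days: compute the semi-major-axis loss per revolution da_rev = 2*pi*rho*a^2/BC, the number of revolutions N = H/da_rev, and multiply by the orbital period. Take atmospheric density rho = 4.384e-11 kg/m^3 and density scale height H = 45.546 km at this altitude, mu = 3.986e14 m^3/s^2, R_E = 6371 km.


a = R_E + alt = 6643.9000 km = 6.6439e+06 m
da_rev = 2*pi*rho*a^2/BC = 2*pi*4.384e-11*(6.6439e+06)^2/156.0 = 77.942080 m per revolution
N = H/da_rev = 45546.0000 m / 77.942080 m = 584.3570 revolutions
P = 2*pi*sqrt(a^3/mu) = 5389.4674 s
lifetime = N*P = 584.3570 * 5389.4674 = 3.149373e+06 s = 36.4511 days

36.4511 days


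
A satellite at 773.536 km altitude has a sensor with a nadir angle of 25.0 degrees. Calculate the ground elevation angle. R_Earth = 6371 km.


r = R_E + alt = 7144.5360 km
Law of sines in the satellite / Earth-center / ground-point triangle:
  sin(nadir)/R_E = sin(90 + el)/r  =>  cos(el) = (r/R_E)*sin(nadir)
cos(el) = (7144.5360 / 6371.0000) * sin(25.0 deg) = 0.4739305
el = arccos(0.4739305) = 61.7103 deg
(Earth-central angle = 90 - nadir - el = 3.2897 deg)

61.7103 degrees


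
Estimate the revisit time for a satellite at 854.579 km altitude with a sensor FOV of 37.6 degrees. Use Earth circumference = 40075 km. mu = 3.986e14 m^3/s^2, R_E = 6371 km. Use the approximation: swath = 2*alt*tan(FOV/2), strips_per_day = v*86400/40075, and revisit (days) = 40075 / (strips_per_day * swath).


swath = 2*854.579*tan(0.3281219) = 581.8448 km
v = sqrt(mu/r) = 7427.3232 m/s = 7.4273 km/s
strips/day = v*86400/40075 = 7.4273*86400/40075 = 16.0130
coverage/day = strips * swath = 16.0130 * 581.8448 = 9317.0778 km
revisit = 40075 / 9317.0778 = 4.3012 days

4.3012 days


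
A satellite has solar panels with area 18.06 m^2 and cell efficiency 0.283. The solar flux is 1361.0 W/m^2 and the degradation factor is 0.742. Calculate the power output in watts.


P = area * eta * S * degradation
P = 18.06 * 0.283 * 1361.0 * 0.742
P = 5161.3845 W

5161.3845 W


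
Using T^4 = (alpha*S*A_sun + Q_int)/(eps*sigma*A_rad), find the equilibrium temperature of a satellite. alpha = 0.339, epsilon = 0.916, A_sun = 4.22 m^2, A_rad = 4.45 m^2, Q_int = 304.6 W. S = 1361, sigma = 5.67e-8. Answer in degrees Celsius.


Numerator = alpha*S*A_sun + Q_int = 0.339*1361*4.22 + 304.6 = 2251.6194 W
Denominator = eps*sigma*A_rad = 0.916*5.67e-8*4.45 = 2.3112054e-07 W/K^4
T^4 = 9.7421864e+09 K^4
T = 314.1696 K = 41.0196 C

41.0196 degrees Celsius


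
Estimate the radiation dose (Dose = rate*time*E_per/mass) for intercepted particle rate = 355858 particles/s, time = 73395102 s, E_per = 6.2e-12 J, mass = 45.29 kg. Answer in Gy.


Total energy deposited = rate * time * E_per
  = 355858 * 73395102 * 6.2e-12 = 161.9331 J
Dose = E_total / mass = 161.9331 / 45.29
Dose = 3.5755 Gy

3.5755 Gy


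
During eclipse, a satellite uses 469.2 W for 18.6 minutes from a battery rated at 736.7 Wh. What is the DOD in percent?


E_used = P * t / 60 = 469.2 * 18.6 / 60 = 145.4520 Wh
DOD = E_used / E_total * 100 = 145.4520 / 736.7 * 100
DOD = 19.7437 %

19.7437 %


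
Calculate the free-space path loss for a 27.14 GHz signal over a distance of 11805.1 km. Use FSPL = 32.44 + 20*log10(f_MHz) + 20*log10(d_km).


f = 27.14 GHz = 27140.0000 MHz
d = 11805.1 km
FSPL = 32.44 + 20*log10(27140.0000) + 20*log10(11805.1)
FSPL = 32.44 + 88.6722 + 81.4414
FSPL = 202.5536 dB

202.5536 dB


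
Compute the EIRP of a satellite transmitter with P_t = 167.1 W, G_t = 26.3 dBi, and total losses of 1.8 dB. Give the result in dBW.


Pt = 167.1 W = 22.2298 dBW
EIRP = Pt_dBW + Gt - losses = 22.2298 + 26.3 - 1.8 = 46.7298 dBW

46.7298 dBW


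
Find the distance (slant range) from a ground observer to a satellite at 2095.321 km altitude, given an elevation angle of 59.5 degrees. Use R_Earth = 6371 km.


h = 2095.321 km, el = 59.5 deg
d = -R_E*sin(el) + sqrt((R_E*sin(el))^2 + 2*R_E*h + h^2)
d = -6371.0000*sin(1.0385) + sqrt((6371.0000*0.8616292)^2 + 2*6371.0000*2095.321 + 2095.321^2)
d = 2335.0667 km

2335.0667 km


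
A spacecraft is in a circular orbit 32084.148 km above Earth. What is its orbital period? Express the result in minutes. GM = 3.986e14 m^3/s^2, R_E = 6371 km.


r = 38455.1480 km = 3.8455148e+07 m
T = 2*pi*sqrt(r^3/mu) = 2*pi*sqrt(5.6867412e+22 / 3.986e14)
T = 75048.6617 s = 1250.8110 min

1250.8110 minutes


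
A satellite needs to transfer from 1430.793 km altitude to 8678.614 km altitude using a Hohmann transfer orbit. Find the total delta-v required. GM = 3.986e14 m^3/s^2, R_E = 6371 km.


r1 = 7801.7930 km = 7.801793e+06 m
r2 = 15049.6140 km = 1.5049614e+07 m
dv1 = sqrt(mu/r1)*(sqrt(2*r2/(r1+r2)) - 1) = 1055.5922 m/s
dv2 = sqrt(mu/r2)*(1 - sqrt(2*r1/(r1+r2))) = 893.7586 m/s
total dv = |dv1| + |dv2| = 1055.5922 + 893.7586 = 1949.3508 m/s = 1.9494 km/s

1.9494 km/s


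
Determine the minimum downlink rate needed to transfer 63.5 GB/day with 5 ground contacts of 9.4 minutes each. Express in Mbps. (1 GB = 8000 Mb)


total contact time = 5 * 9.4 * 60 = 2820.0000 s
data = 63.5 GB = 508000.0000 Mb
rate = 508000.0000 / 2820.0000 = 180.1418 Mbps

180.1418 Mbps


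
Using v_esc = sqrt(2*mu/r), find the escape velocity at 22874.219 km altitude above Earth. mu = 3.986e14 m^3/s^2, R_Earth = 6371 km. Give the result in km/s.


r = 6371.0 + 22874.219 = 29245.2190 km = 2.9245219e+07 m
v_esc = sqrt(2*mu/r) = sqrt(2*3.986e14 / 2.9245219e+07)
v_esc = 5221.0302 m/s = 5.2210 km/s

5.2210 km/s


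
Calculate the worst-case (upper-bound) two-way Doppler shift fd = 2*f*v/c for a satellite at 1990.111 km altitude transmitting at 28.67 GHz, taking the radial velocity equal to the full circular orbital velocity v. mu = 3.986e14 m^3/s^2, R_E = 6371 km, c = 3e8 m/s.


r = 8.361111e+06 m
v = sqrt(mu/r) = 6904.5702 m/s (worst-case radial velocity)
f = 28.67 GHz = 2.867e+10 Hz
fd = 2*f*v/c = 2*2.867e+10*6904.5702/3.0e+08
fd = 1.3196935e+06 Hz

1.3197e+06 Hz


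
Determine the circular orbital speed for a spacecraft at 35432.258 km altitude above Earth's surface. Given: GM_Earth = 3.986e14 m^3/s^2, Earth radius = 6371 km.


r = R_E + alt = 6371.0 + 35432.258 = 41803.2580 km = 4.1803258e+07 m
v = sqrt(mu/r) = sqrt(3.986e14 / 4.1803258e+07) = 3087.9025 m/s = 3.0879 km/s

3.0879 km/s


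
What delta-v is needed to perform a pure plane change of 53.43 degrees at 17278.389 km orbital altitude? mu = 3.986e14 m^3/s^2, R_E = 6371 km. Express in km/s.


r = 23649.3890 km = 2.3649389e+07 m
V = sqrt(mu/r) = 4105.4303 m/s
di = 53.43 deg = 0.9325294 rad
dV = 2*V*sin(di/2) = 2*4105.4303*sin(0.4662647)
dV = 3691.2159 m/s = 3.6912 km/s

3.6912 km/s


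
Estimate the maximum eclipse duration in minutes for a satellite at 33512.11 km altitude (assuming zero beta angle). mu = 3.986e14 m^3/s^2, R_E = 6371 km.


r = 39883.1100 km
T = 1321.1237 min
Eclipse fraction = arcsin(R_E/r)/pi = arcsin(6371.0000/39883.1100)/pi
= arcsin(0.1597418)/pi = 0.05106617
Eclipse duration = 0.05106617 * 1321.1237 = 67.4647 min

67.4647 minutes


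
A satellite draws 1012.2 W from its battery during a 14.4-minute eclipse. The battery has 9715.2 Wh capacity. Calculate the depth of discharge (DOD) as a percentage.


E_used = P * t / 60 = 1012.2 * 14.4 / 60 = 242.9280 Wh
DOD = E_used / E_total * 100 = 242.9280 / 9715.2 * 100
DOD = 2.5005 %

2.5005 %


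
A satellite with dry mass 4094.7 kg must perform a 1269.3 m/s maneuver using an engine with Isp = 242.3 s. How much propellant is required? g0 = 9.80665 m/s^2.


ve = Isp * g0 = 242.3 * 9.80665 = 2376.151295 m/s
mass ratio = exp(dv/ve) = exp(1269.3/2376.151295) = 1.70605409
m_prop = m_dry * (mr - 1) = 4094.7 * (1.70605409 - 1)
m_prop = 2891.0797 kg

2891.0797 kg


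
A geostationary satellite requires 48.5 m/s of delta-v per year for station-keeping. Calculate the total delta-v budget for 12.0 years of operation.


dV = rate * years = 48.5 * 12.0
dV = 582.0000 m/s

582.0000 m/s


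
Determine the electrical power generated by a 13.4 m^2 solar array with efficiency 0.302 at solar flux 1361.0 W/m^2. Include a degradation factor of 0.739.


P = area * eta * S * degradation
P = 13.4 * 0.302 * 1361.0 * 0.739
P = 4070.1865 W

4070.1865 W


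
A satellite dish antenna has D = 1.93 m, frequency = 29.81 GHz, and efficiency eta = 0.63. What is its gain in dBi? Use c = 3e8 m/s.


lambda = c/f = 3e8 / 2.981e+10 = 0.01006374 m
G = eta*(pi*D/lambda)^2 = 0.63*(pi*1.93/0.01006374)^2
G = 228684.3030 (linear)
G = 10*log10(228684.3030) = 53.5924 dBi

53.5924 dBi


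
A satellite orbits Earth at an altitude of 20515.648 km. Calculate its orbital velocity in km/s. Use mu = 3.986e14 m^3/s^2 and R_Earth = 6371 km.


r = R_E + alt = 6371.0 + 20515.648 = 26886.6480 km = 2.6886648e+07 m
v = sqrt(mu/r) = sqrt(3.986e14 / 2.6886648e+07) = 3850.3510 m/s = 3.8504 km/s

3.8504 km/s


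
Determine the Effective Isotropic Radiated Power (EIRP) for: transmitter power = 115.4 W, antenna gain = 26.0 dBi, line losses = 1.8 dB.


Pt = 115.4 W = 20.6221 dBW
EIRP = Pt_dBW + Gt - losses = 20.6221 + 26.0 - 1.8 = 44.8221 dBW

44.8221 dBW


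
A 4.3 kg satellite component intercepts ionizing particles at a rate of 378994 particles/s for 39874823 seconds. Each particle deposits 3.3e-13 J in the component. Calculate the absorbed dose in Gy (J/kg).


Total energy deposited = rate * time * E_per
  = 378994 * 39874823 * 3.3e-13 = 4.9871 J
Dose = E_total / mass = 4.9871 / 4.3
Dose = 1.1598 Gy

1.1598 Gy


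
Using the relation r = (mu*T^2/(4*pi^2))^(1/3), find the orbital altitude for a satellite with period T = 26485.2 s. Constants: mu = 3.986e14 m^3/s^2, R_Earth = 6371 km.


T = 26485.2 s
r = (mu*T^2/(4*pi^2))^(1/3) = (3.986e14 * 26485.2^2 / (4*pi^2))^(1/3)
r = 1.9204132e+07 m = 19204.1324 km
alt = r - R_E = 19204.1324 - 6371 = 12833.1324 km

12833.1324 km


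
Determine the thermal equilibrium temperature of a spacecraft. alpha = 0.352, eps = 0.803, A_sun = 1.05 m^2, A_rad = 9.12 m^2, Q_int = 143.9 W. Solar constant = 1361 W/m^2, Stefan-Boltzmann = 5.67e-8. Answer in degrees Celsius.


Numerator = alpha*S*A_sun + Q_int = 0.352*1361*1.05 + 143.9 = 646.9256 W
Denominator = eps*sigma*A_rad = 0.803*5.67e-8*9.12 = 4.1523451e-07 W/K^4
T^4 = 1.5579765e+09 K^4
T = 198.6736 K = -74.4764 C

-74.4764 degrees Celsius


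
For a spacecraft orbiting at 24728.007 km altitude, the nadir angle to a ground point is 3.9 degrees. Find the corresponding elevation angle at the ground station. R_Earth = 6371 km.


r = R_E + alt = 31099.0070 km
Law of sines in the satellite / Earth-center / ground-point triangle:
  sin(nadir)/R_E = sin(90 + el)/r  =>  cos(el) = (r/R_E)*sin(nadir)
cos(el) = (31099.0070 / 6371.0000) * sin(3.9 deg) = 0.3320057
el = arccos(0.3320057) = 70.6094 deg
(Earth-central angle = 90 - nadir - el = 15.4906 deg)

70.6094 degrees


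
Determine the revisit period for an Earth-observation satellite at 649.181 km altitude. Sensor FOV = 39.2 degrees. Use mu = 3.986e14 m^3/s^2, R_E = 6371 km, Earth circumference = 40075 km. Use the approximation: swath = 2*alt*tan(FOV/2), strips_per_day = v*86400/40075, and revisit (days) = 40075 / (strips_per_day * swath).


swath = 2*649.181*tan(0.3420845) = 462.3259 km
v = sqrt(mu/r) = 7535.1949 m/s = 7.5352 km/s
strips/day = v*86400/40075 = 7.5352*86400/40075 = 16.2456
coverage/day = strips * swath = 16.2456 * 462.3259 = 7510.7436 km
revisit = 40075 / 7510.7436 = 5.3357 days

5.3357 days


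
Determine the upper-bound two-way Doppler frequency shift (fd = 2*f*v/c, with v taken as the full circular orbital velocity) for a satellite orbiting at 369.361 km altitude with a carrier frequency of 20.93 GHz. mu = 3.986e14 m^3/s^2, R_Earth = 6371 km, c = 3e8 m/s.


r = 6.740361e+06 m
v = sqrt(mu/r) = 7690.0129 m/s (worst-case radial velocity)
f = 20.93 GHz = 2.093e+10 Hz
fd = 2*f*v/c = 2*2.093e+10*7690.0129/3.0e+08
fd = 1.0730131e+06 Hz

1.0730e+06 Hz


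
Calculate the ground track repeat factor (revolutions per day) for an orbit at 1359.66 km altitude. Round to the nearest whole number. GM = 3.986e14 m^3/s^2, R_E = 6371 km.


r = 7.73066e+06 m
T = 2*pi*sqrt(r^3/mu) = 6764.5059 s = 112.7418 min
revs/day = 1440 / 112.7418 = 12.7726
Rounded: 13 revolutions per day

13 revolutions per day


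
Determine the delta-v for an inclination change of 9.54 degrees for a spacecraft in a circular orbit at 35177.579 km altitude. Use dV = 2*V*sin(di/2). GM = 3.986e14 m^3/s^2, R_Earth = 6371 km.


r = 41548.5790 km = 4.1548579e+07 m
V = sqrt(mu/r) = 3097.3520 m/s
di = 9.54 deg = 0.1665044 rad
dV = 2*V*sin(di/2) = 2*3097.3520*sin(0.08325221)
dV = 515.1272 m/s = 0.5151272 km/s

0.5151 km/s
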